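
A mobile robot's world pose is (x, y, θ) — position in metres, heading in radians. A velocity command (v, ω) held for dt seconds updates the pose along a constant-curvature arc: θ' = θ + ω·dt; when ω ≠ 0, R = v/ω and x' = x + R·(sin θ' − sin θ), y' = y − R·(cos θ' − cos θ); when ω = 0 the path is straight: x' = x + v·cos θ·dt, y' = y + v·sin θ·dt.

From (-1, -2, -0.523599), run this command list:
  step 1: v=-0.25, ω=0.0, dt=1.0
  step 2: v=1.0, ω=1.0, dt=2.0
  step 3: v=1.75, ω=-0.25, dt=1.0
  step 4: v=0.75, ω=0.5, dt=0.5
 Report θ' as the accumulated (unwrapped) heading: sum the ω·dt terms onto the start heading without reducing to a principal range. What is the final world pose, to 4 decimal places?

(0.7403, 0.9654, 1.4764)

step 1: θ'=-0.5236 (straight) → pose (-1.2165, -1.8750, -0.5236)
step 2: θ'=1.4764 (R=1.0000) → pose (0.2790, -1.1032, 1.4764)
step 3: θ'=1.2264 (R=-7.0000) → pose (0.6589, 0.6004, 1.2264)
step 4: θ'=1.4764 (R=1.5000) → pose (0.7403, 0.9654, 1.4764)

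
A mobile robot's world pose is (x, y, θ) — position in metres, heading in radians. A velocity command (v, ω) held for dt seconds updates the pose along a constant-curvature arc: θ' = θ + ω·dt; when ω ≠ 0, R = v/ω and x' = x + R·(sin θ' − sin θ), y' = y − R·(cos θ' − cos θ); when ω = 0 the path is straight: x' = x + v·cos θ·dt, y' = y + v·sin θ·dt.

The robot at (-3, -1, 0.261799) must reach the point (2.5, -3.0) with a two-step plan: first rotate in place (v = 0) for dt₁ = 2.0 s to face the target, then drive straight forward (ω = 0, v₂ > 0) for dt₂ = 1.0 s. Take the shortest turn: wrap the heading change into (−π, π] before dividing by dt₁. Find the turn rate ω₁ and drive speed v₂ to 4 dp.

ω₁ = -0.3053, v₂ = 5.8523

heading to target = atan2(-3−-1, 2.5−-3) = -0.3488
Δθ = wrap(-0.3488 − 0.2618) = -0.6106; ω₁ = Δθ/dt₁ = -0.3053
distance = √((2.5−-3)² + (-3−-1)²) = 5.8523; v₂ = distance/dt₂ = 5.8523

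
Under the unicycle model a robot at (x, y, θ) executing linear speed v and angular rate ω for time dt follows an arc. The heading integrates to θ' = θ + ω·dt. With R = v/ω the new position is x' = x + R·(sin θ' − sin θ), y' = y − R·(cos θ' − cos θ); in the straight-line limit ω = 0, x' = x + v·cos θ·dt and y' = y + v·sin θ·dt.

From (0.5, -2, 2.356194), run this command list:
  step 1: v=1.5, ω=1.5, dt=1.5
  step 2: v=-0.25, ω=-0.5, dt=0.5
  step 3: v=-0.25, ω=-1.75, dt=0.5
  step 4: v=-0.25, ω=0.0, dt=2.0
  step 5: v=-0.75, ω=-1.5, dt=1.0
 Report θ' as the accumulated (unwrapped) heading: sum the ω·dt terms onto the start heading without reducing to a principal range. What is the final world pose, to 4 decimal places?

(0.0099, -2.5003, 1.9812)

step 1: θ'=4.6062 (R=1.0000) → pose (-1.2015, -2.6011, 4.6062)
step 2: θ'=4.3562 (R=0.5000) → pose (-1.1729, -2.4798, 4.3562)
step 3: θ'=3.4812 (R=0.1429) → pose (-1.0866, -2.3949, 3.4812)
step 4: θ'=3.4812 (straight) → pose (-0.6152, -2.2283, 3.4812)
step 5: θ'=1.9812 (R=0.5000) → pose (0.0099, -2.5003, 1.9812)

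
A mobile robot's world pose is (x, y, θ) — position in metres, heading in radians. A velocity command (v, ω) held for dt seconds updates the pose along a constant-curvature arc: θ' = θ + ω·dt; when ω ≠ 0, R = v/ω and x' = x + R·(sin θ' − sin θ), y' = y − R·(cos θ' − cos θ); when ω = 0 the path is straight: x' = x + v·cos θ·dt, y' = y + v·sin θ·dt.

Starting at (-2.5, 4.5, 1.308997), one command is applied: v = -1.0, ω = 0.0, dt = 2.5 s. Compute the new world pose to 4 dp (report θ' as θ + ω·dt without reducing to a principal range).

θ' = 1.3090 + 0.0·2.5 = 1.3090
ω = 0 → straight: x' = -2.5 + -1.0·cos(1.3090)·2.5 = -3.1470
y' = 4.5 + -1.0·sin(1.3090)·2.5 = 2.0852

(-3.1470, 2.0852, 1.3090)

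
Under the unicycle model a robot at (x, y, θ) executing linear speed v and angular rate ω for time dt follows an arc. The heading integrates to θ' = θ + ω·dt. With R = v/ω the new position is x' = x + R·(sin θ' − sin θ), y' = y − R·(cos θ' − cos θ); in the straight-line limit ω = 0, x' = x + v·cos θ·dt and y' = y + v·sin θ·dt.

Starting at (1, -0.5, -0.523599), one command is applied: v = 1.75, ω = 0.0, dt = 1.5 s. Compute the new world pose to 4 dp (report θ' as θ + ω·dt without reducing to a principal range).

θ' = -0.5236 + 0.0·1.5 = -0.5236
ω = 0 → straight: x' = 1 + 1.75·cos(-0.5236)·1.5 = 3.2733
y' = -0.5 + 1.75·sin(-0.5236)·1.5 = -1.8125

(3.2733, -1.8125, -0.5236)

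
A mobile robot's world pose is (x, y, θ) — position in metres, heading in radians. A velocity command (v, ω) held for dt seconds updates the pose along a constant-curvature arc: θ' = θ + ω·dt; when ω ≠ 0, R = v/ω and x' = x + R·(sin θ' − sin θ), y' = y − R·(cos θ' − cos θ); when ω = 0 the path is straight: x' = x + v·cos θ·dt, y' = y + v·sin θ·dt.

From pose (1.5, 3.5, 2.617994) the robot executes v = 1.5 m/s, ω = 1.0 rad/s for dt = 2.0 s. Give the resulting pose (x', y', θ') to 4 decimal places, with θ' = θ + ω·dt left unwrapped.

θ' = 2.6180 + 1.0·2.0 = 4.6180
R = v/ω = 1.5/1.0 = 1.5000
x' = 1.5 + 1.5000·(sin 4.6180 − sin 2.6180) = -0.7433
y' = 3.5 − 1.5000·(cos 4.6180 − cos 2.6180) = 2.3423

(-0.7433, 2.3423, 4.6180)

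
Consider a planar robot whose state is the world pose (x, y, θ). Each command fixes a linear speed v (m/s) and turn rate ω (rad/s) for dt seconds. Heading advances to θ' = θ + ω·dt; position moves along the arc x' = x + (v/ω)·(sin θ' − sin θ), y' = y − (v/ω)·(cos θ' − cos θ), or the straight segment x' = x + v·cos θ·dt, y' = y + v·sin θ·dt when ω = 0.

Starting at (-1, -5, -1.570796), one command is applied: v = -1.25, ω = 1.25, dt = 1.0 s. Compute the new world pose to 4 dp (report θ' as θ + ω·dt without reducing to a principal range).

θ' = -1.5708 + 1.25·1.0 = -0.3208
R = v/ω = -1.25/1.25 = -1.0000
x' = -1 + -1.0000·(sin -0.3208 − sin -1.5708) = -1.6847
y' = -5 − -1.0000·(cos -0.3208 − cos -1.5708) = -4.0510

(-1.6847, -4.0510, -0.3208)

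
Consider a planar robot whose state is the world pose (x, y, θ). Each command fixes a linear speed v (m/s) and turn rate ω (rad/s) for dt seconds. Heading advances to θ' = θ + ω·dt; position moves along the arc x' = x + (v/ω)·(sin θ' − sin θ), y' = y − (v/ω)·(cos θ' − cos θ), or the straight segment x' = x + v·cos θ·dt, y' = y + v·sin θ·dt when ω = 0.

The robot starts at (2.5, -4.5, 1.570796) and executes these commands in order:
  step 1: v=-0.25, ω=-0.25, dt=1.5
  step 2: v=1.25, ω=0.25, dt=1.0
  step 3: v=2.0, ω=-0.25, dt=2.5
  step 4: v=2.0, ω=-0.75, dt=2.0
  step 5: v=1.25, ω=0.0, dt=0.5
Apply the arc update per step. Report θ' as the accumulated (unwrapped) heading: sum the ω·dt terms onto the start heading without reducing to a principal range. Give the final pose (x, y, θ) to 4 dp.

step 1: θ'=1.1958 (R=1.0000) → pose (2.4305, -4.8663, 1.1958)
step 2: θ'=1.4458 (R=5.0000) → pose (2.7390, -3.6583, 1.4458)
step 3: θ'=0.8208 (R=-8.0000) → pose (4.8230, 0.7974, 0.8208)
step 4: θ'=-0.6792 (R=-2.6667) → pose (8.4493, 1.0546, -0.6792)
step 5: θ'=-0.6792 (straight) → pose (8.9356, 0.6620, -0.6792)

(8.9356, 0.6620, -0.6792)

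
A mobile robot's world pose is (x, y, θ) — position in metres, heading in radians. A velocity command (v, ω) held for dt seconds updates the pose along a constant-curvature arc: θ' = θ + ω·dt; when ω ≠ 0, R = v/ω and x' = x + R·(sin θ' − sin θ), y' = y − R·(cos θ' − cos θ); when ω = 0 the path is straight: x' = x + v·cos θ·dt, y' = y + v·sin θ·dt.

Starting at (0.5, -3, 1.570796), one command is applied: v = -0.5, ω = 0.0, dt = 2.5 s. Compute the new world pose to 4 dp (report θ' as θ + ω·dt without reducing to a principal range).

θ' = 1.5708 + 0.0·2.5 = 1.5708
ω = 0 → straight: x' = 0.5 + -0.5·cos(1.5708)·2.5 = 0.5000
y' = -3 + -0.5·sin(1.5708)·2.5 = -4.2500

(0.5000, -4.2500, 1.5708)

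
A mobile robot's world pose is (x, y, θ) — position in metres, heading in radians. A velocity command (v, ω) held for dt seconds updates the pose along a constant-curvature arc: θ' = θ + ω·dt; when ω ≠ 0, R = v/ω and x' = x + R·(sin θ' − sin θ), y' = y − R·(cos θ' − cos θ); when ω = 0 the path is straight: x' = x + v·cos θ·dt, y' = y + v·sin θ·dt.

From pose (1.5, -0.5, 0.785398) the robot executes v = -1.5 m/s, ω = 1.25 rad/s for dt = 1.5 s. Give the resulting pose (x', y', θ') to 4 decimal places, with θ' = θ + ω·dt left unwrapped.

θ' = 0.7854 + 1.25·1.5 = 2.6604
R = v/ω = -1.5/1.25 = -1.2000
x' = 1.5 + -1.2000·(sin 2.6604 − sin 0.7854) = 1.7931
y' = -0.5 − -1.2000·(cos 2.6604 − cos 0.7854) = -2.4123

(1.7931, -2.4123, 2.6604)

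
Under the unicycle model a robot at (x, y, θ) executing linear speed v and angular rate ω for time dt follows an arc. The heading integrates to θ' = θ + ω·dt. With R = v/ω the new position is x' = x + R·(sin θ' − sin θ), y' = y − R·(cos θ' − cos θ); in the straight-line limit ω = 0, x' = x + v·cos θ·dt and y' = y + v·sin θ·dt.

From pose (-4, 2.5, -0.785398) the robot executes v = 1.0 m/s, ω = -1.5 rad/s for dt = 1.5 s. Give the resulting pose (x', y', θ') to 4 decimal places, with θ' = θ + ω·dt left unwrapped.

θ' = -0.7854 + -1.5·1.5 = -3.0354
R = v/ω = 1.0/-1.5 = -0.6667
x' = -4 + -0.6667·(sin -3.0354 − sin -0.7854) = -4.4007
y' = 2.5 − -0.6667·(cos -3.0354 − cos -0.7854) = 1.3657

(-4.4007, 1.3657, -3.0354)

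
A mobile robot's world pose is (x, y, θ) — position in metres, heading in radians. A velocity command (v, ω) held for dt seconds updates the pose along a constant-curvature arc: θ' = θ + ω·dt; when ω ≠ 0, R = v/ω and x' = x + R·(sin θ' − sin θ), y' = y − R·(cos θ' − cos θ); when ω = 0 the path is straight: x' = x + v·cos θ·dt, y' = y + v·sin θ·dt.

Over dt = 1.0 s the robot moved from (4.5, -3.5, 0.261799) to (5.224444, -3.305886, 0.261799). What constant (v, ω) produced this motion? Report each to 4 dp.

Δθ = 0.261799 − 0.261799 = 0.000000
ω = Δθ/dt = 0.000000/1.0 = 0.0000
ω = 0 → v = (Δx·cos θ + Δy·sin θ)/dt = 0.7500

v = 0.7500, ω = 0.0000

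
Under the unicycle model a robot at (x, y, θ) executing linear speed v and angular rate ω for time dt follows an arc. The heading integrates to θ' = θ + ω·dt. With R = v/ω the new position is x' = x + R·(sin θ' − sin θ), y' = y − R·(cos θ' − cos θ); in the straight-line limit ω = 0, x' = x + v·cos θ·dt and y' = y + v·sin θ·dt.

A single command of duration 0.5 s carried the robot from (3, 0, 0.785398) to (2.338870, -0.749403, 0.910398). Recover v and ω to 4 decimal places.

Δθ = 0.910398 − 0.785398 = 0.125000
ω = Δθ/dt = 0.125000/0.5 = 0.2500
R = −Δy/(cos θ' − cos θ) = -8.0000
v = R·ω = -8.0000·0.2500 = -2.0000

v = -2.0000, ω = 0.2500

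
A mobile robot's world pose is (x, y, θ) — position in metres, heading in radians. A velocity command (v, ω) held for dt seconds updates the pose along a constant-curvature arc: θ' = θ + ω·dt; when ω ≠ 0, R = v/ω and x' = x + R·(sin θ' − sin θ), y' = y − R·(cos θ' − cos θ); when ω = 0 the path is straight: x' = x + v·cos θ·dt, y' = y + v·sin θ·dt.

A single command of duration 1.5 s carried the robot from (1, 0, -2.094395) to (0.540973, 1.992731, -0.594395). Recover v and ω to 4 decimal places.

Δθ = -0.594395 − -2.094395 = 1.500000
ω = Δθ/dt = 1.500000/1.5 = 1.0000
R = −Δy/(cos θ' − cos θ) = -1.5000
v = R·ω = -1.5000·1.0000 = -1.5000

v = -1.5000, ω = 1.0000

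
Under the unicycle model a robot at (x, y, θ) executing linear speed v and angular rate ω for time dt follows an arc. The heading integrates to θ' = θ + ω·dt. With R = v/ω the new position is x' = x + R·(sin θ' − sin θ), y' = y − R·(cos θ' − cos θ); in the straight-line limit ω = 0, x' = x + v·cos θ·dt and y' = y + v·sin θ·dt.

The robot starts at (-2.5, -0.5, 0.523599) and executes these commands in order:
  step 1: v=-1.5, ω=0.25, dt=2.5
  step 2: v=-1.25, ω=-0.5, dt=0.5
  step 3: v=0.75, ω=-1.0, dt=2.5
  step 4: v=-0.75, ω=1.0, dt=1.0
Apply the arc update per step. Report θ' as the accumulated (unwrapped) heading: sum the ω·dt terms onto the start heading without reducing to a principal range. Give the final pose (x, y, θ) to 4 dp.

(-4.2863, -3.6185, -0.6014)

step 1: θ'=1.1486 (R=-6.0000) → pose (-4.9731, -3.2376, 1.1486)
step 2: θ'=0.8986 (R=2.5000) → pose (-5.2975, -3.7699, 0.8986)
step 3: θ'=-1.6014 (R=-0.7500) → pose (-3.9610, -4.2599, -1.6014)
step 4: θ'=-0.6014 (R=-0.7500) → pose (-4.2863, -3.6185, -0.6014)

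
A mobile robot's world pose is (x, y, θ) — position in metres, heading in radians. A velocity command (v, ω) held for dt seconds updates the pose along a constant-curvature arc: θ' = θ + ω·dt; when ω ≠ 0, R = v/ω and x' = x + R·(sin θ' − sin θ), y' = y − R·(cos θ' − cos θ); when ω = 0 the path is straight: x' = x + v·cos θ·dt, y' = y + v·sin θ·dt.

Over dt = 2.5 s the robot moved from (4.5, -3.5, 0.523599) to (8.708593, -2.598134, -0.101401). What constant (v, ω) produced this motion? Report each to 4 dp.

Δθ = -0.101401 − 0.523599 = -0.625000
ω = Δθ/dt = -0.625000/2.5 = -0.2500
R = Δx/(sin θ' − sin θ) = -7.0000
v = R·ω = -7.0000·-0.2500 = 1.7500

v = 1.7500, ω = -0.2500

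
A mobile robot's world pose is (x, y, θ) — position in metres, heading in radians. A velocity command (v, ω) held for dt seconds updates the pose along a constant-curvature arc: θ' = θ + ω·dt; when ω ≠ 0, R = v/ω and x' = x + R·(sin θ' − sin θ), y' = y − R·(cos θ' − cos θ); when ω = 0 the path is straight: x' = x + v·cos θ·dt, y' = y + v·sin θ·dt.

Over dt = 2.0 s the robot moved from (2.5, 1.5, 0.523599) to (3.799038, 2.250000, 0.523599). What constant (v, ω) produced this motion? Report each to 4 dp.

Δθ = 0.523599 − 0.523599 = 0.000000
ω = Δθ/dt = 0.000000/2.0 = 0.0000
ω = 0 → v = (Δx·cos θ + Δy·sin θ)/dt = 0.7500

v = 0.7500, ω = 0.0000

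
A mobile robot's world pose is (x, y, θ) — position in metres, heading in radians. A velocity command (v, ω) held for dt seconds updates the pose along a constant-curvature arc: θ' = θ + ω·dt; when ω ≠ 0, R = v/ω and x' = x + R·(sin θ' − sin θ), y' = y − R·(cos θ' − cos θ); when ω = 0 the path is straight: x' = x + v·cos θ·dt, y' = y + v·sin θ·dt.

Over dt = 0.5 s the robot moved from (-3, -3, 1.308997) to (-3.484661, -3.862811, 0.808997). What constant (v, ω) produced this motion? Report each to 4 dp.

v = -2.0000, ω = -1.0000

Δθ = 0.808997 − 1.308997 = -0.500000
ω = Δθ/dt = -0.500000/0.5 = -1.0000
R = −Δy/(cos θ' − cos θ) = 2.0000
v = R·ω = 2.0000·-1.0000 = -2.0000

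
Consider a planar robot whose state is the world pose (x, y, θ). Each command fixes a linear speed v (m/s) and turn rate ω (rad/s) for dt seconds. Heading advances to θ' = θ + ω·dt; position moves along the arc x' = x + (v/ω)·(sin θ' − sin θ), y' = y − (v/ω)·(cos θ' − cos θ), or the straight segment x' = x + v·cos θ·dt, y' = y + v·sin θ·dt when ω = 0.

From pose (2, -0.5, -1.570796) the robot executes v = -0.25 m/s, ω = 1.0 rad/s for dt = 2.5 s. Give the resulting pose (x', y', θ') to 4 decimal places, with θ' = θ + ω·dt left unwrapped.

θ' = -1.5708 + 1.0·2.5 = 0.9292
R = v/ω = -0.25/1.0 = -0.2500
x' = 2 + -0.2500·(sin 0.9292 − sin -1.5708) = 1.5497
y' = -0.5 − -0.2500·(cos 0.9292 − cos -1.5708) = -0.3504

(1.5497, -0.3504, 0.9292)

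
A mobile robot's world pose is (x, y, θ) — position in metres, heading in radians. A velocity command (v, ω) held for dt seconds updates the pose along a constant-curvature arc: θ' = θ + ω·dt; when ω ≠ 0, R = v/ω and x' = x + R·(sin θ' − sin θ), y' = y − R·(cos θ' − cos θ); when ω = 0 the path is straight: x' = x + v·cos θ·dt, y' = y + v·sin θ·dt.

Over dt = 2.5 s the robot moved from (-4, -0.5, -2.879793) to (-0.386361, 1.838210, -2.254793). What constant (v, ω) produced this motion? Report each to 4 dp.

v = -1.7500, ω = 0.2500

Δθ = -2.254793 − -2.879793 = 0.625000
ω = Δθ/dt = 0.625000/2.5 = 0.2500
R = Δx/(sin θ' − sin θ) = -7.0000
v = R·ω = -7.0000·0.2500 = -1.7500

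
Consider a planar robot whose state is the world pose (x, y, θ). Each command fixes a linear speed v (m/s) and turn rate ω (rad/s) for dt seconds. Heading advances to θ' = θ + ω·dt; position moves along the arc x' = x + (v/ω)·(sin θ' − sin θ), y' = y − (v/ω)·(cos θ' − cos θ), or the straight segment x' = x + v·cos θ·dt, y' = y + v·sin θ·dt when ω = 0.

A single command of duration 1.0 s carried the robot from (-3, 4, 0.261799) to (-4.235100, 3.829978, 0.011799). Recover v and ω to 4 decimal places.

v = -1.2500, ω = -0.2500

Δθ = 0.011799 − 0.261799 = -0.250000
ω = Δθ/dt = -0.250000/1.0 = -0.2500
R = Δx/(sin θ' − sin θ) = 5.0000
v = R·ω = 5.0000·-0.2500 = -1.2500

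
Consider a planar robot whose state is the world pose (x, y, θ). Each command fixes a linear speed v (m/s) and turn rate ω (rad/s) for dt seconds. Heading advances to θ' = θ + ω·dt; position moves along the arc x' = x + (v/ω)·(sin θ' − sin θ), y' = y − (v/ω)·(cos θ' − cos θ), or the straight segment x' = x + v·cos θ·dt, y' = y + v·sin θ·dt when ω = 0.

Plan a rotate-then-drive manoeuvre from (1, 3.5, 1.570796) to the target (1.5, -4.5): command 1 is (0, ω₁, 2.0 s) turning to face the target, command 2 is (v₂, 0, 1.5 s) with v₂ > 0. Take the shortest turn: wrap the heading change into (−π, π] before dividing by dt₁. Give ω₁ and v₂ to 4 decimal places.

ω₁ = -1.5396, v₂ = 5.3437

heading to target = atan2(-4.5−3.5, 1.5−1) = -1.5084
Δθ = wrap(-1.5084 − 1.5708) = -3.0792; ω₁ = Δθ/dt₁ = -1.5396
distance = √((1.5−1)² + (-4.5−3.5)²) = 8.0156; v₂ = distance/dt₂ = 5.3437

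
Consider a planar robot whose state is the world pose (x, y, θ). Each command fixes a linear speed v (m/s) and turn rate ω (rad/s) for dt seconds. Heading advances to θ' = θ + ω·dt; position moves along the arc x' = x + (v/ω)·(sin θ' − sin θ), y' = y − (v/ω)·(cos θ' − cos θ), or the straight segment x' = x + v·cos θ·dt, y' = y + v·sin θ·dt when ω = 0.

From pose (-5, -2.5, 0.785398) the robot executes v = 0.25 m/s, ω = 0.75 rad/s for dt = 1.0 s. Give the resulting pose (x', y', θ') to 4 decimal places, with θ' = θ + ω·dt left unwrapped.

θ' = 0.7854 + 0.75·1.0 = 1.5354
R = v/ω = 0.25/0.75 = 0.3333
x' = -5 + 0.3333·(sin 1.5354 − sin 0.7854) = -4.9026
y' = -2.5 − 0.3333·(cos 1.5354 − cos 0.7854) = -2.2761

(-4.9026, -2.2761, 1.5354)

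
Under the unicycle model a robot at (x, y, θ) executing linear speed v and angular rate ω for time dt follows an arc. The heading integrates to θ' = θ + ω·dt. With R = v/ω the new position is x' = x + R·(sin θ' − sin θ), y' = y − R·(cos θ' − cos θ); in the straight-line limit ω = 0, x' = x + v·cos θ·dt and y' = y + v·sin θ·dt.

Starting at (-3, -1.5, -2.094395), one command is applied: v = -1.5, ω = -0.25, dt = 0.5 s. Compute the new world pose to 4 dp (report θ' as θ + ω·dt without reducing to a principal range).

(-2.5854, -0.8756, -2.2194)

θ' = -2.0944 + -0.25·0.5 = -2.2194
R = v/ω = -1.5/-0.25 = 6.0000
x' = -3 + 6.0000·(sin -2.2194 − sin -2.0944) = -2.5854
y' = -1.5 − 6.0000·(cos -2.2194 − cos -2.0944) = -0.8756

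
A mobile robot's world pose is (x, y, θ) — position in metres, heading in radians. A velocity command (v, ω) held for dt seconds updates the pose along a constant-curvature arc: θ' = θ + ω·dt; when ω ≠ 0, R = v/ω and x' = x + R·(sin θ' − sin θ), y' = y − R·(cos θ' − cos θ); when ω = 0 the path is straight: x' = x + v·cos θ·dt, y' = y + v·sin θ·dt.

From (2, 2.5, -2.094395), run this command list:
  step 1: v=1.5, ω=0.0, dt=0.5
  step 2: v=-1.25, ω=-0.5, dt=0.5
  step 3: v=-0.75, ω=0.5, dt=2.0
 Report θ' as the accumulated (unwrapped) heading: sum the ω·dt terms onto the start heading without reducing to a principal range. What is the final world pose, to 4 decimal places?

step 1: θ'=-2.0944 (straight) → pose (1.6250, 1.8505, -2.0944)
step 2: θ'=-2.3444 (R=2.5000) → pose (2.0016, 2.3473, -2.3444)
step 3: θ'=-1.3444 (R=-1.5000) → pose (2.3902, 3.7320, -1.3444)

(2.3902, 3.7320, -1.3444)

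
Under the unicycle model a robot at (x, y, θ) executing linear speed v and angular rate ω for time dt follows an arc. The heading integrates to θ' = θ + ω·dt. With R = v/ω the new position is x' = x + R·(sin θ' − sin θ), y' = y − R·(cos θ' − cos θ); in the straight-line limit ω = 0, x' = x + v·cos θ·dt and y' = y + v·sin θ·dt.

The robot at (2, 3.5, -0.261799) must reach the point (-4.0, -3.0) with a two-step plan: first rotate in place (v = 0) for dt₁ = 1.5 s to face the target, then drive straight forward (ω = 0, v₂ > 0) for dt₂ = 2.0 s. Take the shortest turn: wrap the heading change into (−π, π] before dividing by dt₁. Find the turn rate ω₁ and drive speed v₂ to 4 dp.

ω₁ = -1.3696, v₂ = 4.4230

heading to target = atan2(-3−3.5, -4−2) = -2.3162
Δθ = wrap(-2.3162 − -0.2618) = -2.0544; ω₁ = Δθ/dt₁ = -1.3696
distance = √((-4−2)² + (-3−3.5)²) = 8.8459; v₂ = distance/dt₂ = 4.4230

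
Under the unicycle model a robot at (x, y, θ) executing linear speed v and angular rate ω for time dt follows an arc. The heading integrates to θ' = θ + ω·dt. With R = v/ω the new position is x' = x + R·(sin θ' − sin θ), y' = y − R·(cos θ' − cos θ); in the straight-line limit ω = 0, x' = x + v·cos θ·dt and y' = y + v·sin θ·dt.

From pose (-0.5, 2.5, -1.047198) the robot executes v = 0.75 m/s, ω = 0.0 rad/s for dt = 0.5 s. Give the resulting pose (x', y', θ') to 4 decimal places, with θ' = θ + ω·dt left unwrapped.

(-0.3125, 2.1752, -1.0472)

θ' = -1.0472 + 0.0·0.5 = -1.0472
ω = 0 → straight: x' = -0.5 + 0.75·cos(-1.0472)·0.5 = -0.3125
y' = 2.5 + 0.75·sin(-1.0472)·0.5 = 2.1752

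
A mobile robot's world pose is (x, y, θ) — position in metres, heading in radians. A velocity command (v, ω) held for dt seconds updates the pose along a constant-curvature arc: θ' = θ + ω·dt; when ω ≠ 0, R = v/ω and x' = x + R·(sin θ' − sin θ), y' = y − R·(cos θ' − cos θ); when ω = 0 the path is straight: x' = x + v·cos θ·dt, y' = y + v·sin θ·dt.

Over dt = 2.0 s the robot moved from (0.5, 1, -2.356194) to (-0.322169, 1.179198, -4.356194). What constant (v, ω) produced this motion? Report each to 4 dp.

Δθ = -4.356194 − -2.356194 = -2.000000
ω = Δθ/dt = -2.000000/2.0 = -1.0000
R = Δx/(sin θ' − sin θ) = -0.5000
v = R·ω = -0.5000·-1.0000 = 0.5000

v = 0.5000, ω = -1.0000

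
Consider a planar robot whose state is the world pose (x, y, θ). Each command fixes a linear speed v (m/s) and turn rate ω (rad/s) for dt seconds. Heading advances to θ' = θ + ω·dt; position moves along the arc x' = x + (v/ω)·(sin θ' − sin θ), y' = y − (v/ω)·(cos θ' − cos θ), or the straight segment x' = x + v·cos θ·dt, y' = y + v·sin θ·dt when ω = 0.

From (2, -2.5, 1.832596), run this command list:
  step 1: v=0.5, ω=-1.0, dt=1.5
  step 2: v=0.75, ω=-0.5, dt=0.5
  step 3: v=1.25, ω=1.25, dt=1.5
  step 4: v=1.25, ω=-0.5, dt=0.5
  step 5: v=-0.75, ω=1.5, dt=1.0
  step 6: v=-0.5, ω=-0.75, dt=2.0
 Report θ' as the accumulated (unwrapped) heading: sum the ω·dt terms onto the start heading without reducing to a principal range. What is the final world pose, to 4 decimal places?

step 1: θ'=0.3326 (R=-0.5000) → pose (2.3197, -1.8980, 0.3326)
step 2: θ'=0.0826 (R=-1.5000) → pose (2.6857, -1.8209, 0.0826)
step 3: θ'=1.9576 (R=1.0000) → pose (3.5293, -0.4471, 1.9576)
step 4: θ'=1.7076 (R=-2.5000) → pose (3.3680, 0.1550, 1.7076)
step 5: θ'=3.2076 (R=-0.5000) → pose (3.8963, -0.2757, 3.2076)
step 6: θ'=1.7076 (R=0.6667) → pose (4.6007, -0.8500, 1.7076)

(4.6007, -0.8500, 1.7076)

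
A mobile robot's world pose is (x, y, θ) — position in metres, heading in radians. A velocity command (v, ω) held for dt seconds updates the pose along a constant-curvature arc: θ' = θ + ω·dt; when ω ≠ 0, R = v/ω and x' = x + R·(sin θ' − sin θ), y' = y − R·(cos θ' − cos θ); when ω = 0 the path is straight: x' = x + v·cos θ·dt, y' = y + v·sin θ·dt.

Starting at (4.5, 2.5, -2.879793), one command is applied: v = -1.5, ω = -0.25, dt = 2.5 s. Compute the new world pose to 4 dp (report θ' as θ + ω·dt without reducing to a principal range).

(8.1845, 2.3130, -3.5048)

θ' = -2.8798 + -0.25·2.5 = -3.5048
R = v/ω = -1.5/-0.25 = 6.0000
x' = 4.5 + 6.0000·(sin -3.5048 − sin -2.8798) = 8.1845
y' = 2.5 − 6.0000·(cos -3.5048 − cos -2.8798) = 2.3130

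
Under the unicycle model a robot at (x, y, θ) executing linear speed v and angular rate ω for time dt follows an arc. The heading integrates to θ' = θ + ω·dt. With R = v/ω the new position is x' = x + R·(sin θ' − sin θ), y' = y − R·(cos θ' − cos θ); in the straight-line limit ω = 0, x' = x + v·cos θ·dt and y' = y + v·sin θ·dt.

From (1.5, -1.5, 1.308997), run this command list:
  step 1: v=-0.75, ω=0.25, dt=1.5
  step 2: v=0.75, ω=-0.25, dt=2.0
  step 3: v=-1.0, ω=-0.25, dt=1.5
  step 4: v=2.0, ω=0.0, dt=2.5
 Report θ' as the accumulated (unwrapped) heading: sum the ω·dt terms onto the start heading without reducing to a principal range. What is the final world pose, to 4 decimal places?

(4.2604, 1.2212, 0.8090)

step 1: θ'=1.6840 (R=-3.0000) → pose (1.4170, -2.6153, 1.6840)
step 2: θ'=1.1840 (R=-3.0000) → pose (1.6194, -1.1448, 1.1840)
step 3: θ'=0.8090 (R=4.0000) → pose (0.8093, -2.3968, 0.8090)
step 4: θ'=0.8090 (straight) → pose (4.2604, 1.2212, 0.8090)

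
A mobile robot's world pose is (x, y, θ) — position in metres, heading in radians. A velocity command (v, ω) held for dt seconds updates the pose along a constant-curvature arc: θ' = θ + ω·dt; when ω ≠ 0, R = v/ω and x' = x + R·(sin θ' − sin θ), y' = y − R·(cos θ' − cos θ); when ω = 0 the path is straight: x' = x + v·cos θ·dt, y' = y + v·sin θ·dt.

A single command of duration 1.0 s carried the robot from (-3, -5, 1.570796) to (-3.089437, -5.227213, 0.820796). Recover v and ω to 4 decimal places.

v = -0.2500, ω = -0.7500

Δθ = 0.820796 − 1.570796 = -0.750000
ω = Δθ/dt = -0.750000/1.0 = -0.7500
R = −Δy/(cos θ' − cos θ) = 0.3333
v = R·ω = 0.3333·-0.7500 = -0.2500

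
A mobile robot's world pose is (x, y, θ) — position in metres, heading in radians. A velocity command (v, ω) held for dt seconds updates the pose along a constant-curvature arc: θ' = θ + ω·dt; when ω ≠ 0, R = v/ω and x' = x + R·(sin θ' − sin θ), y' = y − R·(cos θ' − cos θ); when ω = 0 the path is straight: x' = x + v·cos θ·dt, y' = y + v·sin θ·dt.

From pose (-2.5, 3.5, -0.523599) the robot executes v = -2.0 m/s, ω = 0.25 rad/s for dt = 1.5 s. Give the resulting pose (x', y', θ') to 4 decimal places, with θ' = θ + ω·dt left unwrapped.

θ' = -0.5236 + 0.25·1.5 = -0.1486
R = v/ω = -2.0/0.25 = -8.0000
x' = -2.5 + -8.0000·(sin -0.1486 − sin -0.5236) = -5.3156
y' = 3.5 − -8.0000·(cos -0.1486 − cos -0.5236) = 4.4836

(-5.3156, 4.4836, -0.1486)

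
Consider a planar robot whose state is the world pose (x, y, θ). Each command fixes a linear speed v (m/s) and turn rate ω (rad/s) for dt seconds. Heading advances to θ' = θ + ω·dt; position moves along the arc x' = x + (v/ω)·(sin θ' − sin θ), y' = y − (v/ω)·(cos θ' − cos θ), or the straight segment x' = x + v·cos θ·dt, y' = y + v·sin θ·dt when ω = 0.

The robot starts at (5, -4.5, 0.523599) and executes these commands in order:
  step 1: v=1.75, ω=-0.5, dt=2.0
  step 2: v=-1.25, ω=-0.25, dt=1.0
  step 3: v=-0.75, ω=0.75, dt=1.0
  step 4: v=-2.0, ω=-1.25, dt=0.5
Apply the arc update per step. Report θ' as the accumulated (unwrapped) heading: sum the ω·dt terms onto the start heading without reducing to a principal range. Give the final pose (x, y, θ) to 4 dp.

(5.6962, -3.1830, -0.6014)

step 1: θ'=-0.4764 (R=-3.5000) → pose (8.3550, -4.4208, -0.4764)
step 2: θ'=-0.7264 (R=5.0000) → pose (7.3270, -3.7154, -0.7264)
step 3: θ'=0.0236 (R=-1.0000) → pose (6.6393, -3.4633, 0.0236)
step 4: θ'=-0.6014 (R=1.6000) → pose (5.6962, -3.1830, -0.6014)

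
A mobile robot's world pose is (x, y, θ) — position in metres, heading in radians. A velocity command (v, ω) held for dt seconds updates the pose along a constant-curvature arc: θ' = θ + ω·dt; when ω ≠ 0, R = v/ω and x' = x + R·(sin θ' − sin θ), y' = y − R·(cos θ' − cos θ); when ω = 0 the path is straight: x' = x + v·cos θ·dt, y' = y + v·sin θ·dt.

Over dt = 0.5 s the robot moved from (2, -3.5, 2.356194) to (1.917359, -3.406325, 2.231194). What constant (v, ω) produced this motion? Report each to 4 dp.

Δθ = 2.231194 − 2.356194 = -0.125000
ω = Δθ/dt = -0.125000/0.5 = -0.2500
R = −Δy/(cos θ' − cos θ) = -1.0000
v = R·ω = -1.0000·-0.2500 = 0.2500

v = 0.2500, ω = -0.2500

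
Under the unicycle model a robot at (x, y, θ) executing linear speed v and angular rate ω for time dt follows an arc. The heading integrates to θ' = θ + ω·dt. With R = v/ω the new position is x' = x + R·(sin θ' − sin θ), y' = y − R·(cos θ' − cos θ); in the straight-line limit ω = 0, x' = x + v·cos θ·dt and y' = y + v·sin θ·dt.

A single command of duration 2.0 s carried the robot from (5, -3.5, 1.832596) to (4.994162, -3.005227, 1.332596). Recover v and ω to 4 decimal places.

v = 0.2500, ω = -0.2500

Δθ = 1.332596 − 1.832596 = -0.500000
ω = Δθ/dt = -0.500000/2.0 = -0.2500
R = −Δy/(cos θ' − cos θ) = -1.0000
v = R·ω = -1.0000·-0.2500 = 0.2500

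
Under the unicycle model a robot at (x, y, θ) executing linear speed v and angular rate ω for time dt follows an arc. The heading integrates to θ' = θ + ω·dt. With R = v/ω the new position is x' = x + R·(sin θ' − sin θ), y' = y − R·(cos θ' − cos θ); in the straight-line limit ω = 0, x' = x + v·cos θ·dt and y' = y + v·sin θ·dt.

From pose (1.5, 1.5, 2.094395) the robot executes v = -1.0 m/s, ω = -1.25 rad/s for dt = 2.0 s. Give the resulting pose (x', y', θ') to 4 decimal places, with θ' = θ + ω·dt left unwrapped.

(0.4915, 0.3649, -0.4056)

θ' = 2.0944 + -1.25·2.0 = -0.4056
R = v/ω = -1.0/-1.25 = 0.8000
x' = 1.5 + 0.8000·(sin -0.4056 − sin 2.0944) = 0.4915
y' = 1.5 − 0.8000·(cos -0.4056 − cos 2.0944) = 0.3649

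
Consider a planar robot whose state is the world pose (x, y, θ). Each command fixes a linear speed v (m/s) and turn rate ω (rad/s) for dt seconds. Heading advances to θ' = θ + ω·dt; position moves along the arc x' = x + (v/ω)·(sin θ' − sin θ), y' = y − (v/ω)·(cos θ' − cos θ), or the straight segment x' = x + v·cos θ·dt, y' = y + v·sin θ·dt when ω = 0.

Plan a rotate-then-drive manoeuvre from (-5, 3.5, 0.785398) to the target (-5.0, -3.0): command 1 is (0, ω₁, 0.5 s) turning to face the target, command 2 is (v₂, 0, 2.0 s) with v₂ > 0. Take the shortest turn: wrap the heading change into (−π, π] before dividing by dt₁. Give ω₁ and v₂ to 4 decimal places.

ω₁ = -4.7124, v₂ = 3.2500

heading to target = atan2(-3−3.5, -5−-5) = -1.5708
Δθ = wrap(-1.5708 − 0.7854) = -2.3562; ω₁ = Δθ/dt₁ = -4.7124
distance = √((-5−-5)² + (-3−3.5)²) = 6.5000; v₂ = distance/dt₂ = 3.2500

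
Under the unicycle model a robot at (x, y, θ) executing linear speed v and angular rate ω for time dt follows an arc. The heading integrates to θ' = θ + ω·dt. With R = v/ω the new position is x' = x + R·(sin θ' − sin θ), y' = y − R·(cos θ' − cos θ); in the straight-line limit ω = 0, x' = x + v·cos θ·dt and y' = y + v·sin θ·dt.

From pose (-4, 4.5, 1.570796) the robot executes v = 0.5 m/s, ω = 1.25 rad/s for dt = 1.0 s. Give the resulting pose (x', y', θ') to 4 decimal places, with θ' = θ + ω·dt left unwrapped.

(-4.2739, 4.8796, 2.8208)

θ' = 1.5708 + 1.25·1.0 = 2.8208
R = v/ω = 0.5/1.25 = 0.4000
x' = -4 + 0.4000·(sin 2.8208 − sin 1.5708) = -4.2739
y' = 4.5 − 0.4000·(cos 2.8208 − cos 1.5708) = 4.8796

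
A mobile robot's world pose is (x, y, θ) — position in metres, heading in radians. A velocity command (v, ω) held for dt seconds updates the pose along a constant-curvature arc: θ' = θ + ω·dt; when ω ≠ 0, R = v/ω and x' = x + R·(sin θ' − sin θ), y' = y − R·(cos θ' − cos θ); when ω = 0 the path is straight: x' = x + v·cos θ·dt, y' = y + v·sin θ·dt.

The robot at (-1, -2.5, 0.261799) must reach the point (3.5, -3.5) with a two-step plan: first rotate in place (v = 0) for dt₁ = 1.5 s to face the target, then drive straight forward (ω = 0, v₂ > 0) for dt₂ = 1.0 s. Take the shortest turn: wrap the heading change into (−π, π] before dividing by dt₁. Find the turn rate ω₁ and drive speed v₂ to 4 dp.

ω₁ = -0.3203, v₂ = 4.6098

heading to target = atan2(-3.5−-2.5, 3.5−-1) = -0.2187
Δθ = wrap(-0.2187 − 0.2618) = -0.4805; ω₁ = Δθ/dt₁ = -0.3203
distance = √((3.5−-1)² + (-3.5−-2.5)²) = 4.6098; v₂ = distance/dt₂ = 4.6098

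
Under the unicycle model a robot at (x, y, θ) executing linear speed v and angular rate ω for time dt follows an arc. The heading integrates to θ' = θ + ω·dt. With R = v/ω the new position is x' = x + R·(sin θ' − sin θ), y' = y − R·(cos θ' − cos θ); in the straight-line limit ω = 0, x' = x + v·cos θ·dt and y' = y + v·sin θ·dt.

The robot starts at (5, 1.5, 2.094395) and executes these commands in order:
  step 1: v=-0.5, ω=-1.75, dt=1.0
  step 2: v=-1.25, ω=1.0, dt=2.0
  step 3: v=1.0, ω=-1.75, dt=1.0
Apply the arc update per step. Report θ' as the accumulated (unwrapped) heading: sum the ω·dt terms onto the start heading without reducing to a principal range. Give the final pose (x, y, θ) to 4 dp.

(4.4656, -0.0891, 0.5944)

step 1: θ'=0.3444 (R=0.2857) → pose (4.8490, 1.0882, 0.3444)
step 2: θ'=2.3444 (R=-1.2500) → pose (4.3768, -0.9618, 2.3444)
step 3: θ'=0.5944 (R=-0.5714) → pose (4.4656, -0.0891, 0.5944)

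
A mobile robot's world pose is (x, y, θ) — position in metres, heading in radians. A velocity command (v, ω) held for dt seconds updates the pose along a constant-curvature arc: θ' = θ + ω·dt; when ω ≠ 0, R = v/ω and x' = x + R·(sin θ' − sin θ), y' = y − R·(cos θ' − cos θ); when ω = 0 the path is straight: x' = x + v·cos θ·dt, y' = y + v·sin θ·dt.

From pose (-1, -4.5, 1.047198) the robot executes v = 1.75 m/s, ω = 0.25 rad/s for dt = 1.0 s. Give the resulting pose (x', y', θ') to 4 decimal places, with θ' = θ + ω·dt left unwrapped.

(-0.3225, -2.8914, 1.2972)

θ' = 1.0472 + 0.25·1.0 = 1.2972
R = v/ω = 1.75/0.25 = 7.0000
x' = -1 + 7.0000·(sin 1.2972 − sin 1.0472) = -0.3225
y' = -4.5 − 7.0000·(cos 1.2972 − cos 1.0472) = -2.8914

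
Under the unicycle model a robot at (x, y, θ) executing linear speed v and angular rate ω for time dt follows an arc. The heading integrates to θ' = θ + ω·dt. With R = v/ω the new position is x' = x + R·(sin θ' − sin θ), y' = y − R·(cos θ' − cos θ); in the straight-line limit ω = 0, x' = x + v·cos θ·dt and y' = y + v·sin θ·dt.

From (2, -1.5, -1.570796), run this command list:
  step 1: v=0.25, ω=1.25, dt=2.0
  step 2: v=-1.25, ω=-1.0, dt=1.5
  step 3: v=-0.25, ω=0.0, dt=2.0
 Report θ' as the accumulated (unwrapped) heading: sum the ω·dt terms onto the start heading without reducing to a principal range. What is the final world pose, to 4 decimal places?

(0.2627, -1.6533, -0.5708)

step 1: θ'=0.9292 (R=0.2000) → pose (2.3602, -1.6197, 0.9292)
step 2: θ'=-0.5708 (R=1.2500) → pose (0.6834, -1.9234, -0.5708)
step 3: θ'=-0.5708 (straight) → pose (0.2627, -1.6533, -0.5708)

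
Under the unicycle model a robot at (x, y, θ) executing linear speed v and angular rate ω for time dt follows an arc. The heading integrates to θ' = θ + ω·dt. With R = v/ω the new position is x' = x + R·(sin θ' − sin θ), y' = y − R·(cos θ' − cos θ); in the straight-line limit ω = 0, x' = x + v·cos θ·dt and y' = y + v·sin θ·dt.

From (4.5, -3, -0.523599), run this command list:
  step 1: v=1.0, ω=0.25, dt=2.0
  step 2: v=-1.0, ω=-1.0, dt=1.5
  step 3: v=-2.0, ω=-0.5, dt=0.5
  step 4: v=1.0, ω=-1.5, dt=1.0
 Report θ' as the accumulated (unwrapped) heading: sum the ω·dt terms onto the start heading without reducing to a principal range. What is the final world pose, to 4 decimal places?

(4.7671, -2.1145, -3.2736)

step 1: θ'=-0.0236 (R=4.0000) → pose (6.4056, -3.5348, -0.0236)
step 2: θ'=-1.5236 (R=1.0000) → pose (5.4303, -2.5822, -1.5236)
step 3: θ'=-1.7736 (R=4.0000) → pose (5.5078, -1.5879, -1.7736)
step 4: θ'=-3.2736 (R=-0.6667) → pose (4.7671, -2.1145, -3.2736)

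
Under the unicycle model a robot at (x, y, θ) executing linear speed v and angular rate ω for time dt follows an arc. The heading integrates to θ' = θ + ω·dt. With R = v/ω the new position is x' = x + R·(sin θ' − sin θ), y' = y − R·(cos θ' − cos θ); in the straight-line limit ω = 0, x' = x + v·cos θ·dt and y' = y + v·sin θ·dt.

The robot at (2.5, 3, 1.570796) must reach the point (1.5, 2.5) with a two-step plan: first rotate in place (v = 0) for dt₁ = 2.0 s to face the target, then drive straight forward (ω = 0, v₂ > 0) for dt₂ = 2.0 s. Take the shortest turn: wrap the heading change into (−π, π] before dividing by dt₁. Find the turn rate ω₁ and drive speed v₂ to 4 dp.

ω₁ = 1.0172, v₂ = 0.5590

heading to target = atan2(2.5−3, 1.5−2.5) = -2.6779
Δθ = wrap(-2.6779 − 1.5708) = 2.0344; ω₁ = Δθ/dt₁ = 1.0172
distance = √((1.5−2.5)² + (2.5−3)²) = 1.1180; v₂ = distance/dt₂ = 0.5590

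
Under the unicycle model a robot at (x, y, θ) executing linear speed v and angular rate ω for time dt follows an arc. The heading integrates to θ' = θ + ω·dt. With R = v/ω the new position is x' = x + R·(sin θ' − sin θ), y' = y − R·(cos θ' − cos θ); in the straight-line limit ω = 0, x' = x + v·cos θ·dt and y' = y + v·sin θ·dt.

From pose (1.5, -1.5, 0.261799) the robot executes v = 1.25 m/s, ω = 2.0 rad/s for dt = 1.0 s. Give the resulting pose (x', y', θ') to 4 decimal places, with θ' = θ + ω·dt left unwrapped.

θ' = 0.2618 + 2.0·1.0 = 2.2618
R = v/ω = 1.25/2.0 = 0.6250
x' = 1.5 + 0.6250·(sin 2.2618 − sin 0.2618) = 1.8199
y' = -1.5 − 0.6250·(cos 2.2618 − cos 0.2618) = -0.4980

(1.8199, -0.4980, 2.2618)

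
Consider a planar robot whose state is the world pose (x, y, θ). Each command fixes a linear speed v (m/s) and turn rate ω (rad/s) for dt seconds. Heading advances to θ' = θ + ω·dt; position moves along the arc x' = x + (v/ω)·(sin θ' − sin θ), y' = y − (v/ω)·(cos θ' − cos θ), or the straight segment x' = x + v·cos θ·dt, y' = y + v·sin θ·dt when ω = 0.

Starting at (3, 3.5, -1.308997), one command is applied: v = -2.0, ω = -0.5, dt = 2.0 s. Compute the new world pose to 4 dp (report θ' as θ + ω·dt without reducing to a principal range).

θ' = -1.3090 + -0.5·2.0 = -2.3090
R = v/ω = -2.0/-0.5 = 4.0000
x' = 3 + 4.0000·(sin -2.3090 − sin -1.3090) = 3.9050
y' = 3.5 − 4.0000·(cos -2.3090 − cos -1.3090) = 7.2271

(3.9050, 7.2271, -2.3090)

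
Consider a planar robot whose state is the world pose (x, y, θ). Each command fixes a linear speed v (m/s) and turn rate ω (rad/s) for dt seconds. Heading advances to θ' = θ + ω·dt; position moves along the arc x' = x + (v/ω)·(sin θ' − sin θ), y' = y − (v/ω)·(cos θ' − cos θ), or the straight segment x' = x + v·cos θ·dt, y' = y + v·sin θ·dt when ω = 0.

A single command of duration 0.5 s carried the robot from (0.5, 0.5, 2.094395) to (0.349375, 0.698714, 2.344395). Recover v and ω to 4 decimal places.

v = 0.5000, ω = 0.5000

Δθ = 2.344395 − 2.094395 = 0.250000
ω = Δθ/dt = 0.250000/0.5 = 0.5000
R = −Δy/(cos θ' − cos θ) = 1.0000
v = R·ω = 1.0000·0.5000 = 0.5000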